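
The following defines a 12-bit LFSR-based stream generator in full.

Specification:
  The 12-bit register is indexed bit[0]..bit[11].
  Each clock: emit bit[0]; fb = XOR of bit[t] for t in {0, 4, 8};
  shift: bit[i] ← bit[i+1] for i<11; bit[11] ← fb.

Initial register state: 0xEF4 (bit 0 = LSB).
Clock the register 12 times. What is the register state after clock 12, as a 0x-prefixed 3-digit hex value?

0xF45

reg_0 = 0xEF4
clock 1: out=0, reg = 0xF7A
clock 2: out=0, reg = 0x7BD
clock 3: out=1, reg = 0xBDE
clock 4: out=0, reg = 0x5EF
clock 5: out=1, reg = 0x2F7
clock 6: out=1, reg = 0x17B
clock 7: out=1, reg = 0x8BD
clock 8: out=1, reg = 0x45E
clock 9: out=0, reg = 0xA2F
clock 10: out=1, reg = 0xD17
clock 11: out=1, reg = 0xE8B
clock 12: out=1, reg = 0xF45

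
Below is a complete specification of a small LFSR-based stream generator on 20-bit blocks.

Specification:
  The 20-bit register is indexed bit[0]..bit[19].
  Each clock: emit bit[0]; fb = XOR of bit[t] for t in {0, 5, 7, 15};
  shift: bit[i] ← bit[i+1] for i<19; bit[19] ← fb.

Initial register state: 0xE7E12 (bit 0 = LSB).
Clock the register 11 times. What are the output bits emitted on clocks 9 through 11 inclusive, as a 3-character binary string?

011

reg_0 = 0xE7E12
clock 1: out=0, reg = 0x73F09
clock 2: out=1, reg = 0xB9F84
clock 3: out=0, reg = 0x5CFC2
clock 4: out=0, reg = 0x2E7E1
clock 5: out=1, reg = 0x173F0
clock 6: out=0, reg = 0x0B9F8
clock 7: out=0, reg = 0x85CFC
clock 8: out=0, reg = 0x42E7E
clock 9: out=0, reg = 0xA173F
clock 10: out=1, reg = 0x50B9F
clock 11: out=1, reg = 0x285CF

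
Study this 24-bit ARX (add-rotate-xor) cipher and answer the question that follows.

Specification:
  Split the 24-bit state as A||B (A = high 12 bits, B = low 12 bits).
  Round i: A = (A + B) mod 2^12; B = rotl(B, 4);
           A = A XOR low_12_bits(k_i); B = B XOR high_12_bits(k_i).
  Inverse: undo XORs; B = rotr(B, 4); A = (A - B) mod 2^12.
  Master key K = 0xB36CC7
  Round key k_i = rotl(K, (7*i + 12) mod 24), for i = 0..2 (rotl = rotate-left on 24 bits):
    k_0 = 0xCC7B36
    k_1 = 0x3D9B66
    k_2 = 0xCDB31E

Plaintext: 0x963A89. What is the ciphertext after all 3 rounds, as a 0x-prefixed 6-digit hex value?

0xF40C0D

s_0 = plaintext = 0x963A89
s_1 = Round(s_0, k_0) = 0x8DA45D
s_2 = Round(s_1, k_1) = 0x65160D
s_3 = Round(s_2, k_2) = 0xF40C0D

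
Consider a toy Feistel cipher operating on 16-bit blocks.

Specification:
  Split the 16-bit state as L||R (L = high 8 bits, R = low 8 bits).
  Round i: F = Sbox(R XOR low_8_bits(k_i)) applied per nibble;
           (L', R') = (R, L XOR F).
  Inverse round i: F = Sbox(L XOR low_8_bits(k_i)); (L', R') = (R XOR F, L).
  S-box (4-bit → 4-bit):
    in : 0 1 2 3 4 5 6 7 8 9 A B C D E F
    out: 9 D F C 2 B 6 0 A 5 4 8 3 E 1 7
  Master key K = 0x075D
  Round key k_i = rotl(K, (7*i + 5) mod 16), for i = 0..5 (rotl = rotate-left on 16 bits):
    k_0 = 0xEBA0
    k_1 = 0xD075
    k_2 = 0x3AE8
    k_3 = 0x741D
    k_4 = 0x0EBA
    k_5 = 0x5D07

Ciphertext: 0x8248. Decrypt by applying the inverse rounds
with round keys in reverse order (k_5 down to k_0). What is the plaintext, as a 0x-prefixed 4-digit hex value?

s_0 = ciphertext = 0x8248
s_1 = InvRound(s_0, k_5) = 0xE382
s_2 = InvRound(s_1, k_4) = 0x37E3
s_3 = InvRound(s_2, k_3) = 0x1737
s_4 = InvRound(s_3, k_2) = 0x4017
s_5 = InvRound(s_4, k_1) = 0xDC40
s_6 = InvRound(s_5, k_0) = 0x43DC

0x43DC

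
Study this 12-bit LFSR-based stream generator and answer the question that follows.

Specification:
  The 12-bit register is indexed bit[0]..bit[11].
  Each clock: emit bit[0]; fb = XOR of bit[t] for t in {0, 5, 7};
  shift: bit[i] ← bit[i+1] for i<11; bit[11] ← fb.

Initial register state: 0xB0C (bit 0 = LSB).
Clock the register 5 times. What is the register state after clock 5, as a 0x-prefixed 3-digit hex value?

reg_0 = 0xB0C
clock 1: out=0, reg = 0x586
clock 2: out=0, reg = 0xAC3
clock 3: out=1, reg = 0x561
clock 4: out=1, reg = 0x2B0
clock 5: out=0, reg = 0x158

0x158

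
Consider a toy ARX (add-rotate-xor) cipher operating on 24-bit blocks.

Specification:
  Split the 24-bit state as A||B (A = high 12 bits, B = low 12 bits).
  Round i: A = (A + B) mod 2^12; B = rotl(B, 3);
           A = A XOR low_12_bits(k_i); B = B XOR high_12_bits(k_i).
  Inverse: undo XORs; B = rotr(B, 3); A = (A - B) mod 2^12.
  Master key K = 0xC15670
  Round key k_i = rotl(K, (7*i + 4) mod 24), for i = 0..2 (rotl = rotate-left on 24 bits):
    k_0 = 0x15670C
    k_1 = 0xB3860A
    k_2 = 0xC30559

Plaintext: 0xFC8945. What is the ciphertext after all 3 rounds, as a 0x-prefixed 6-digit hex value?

s_0 = plaintext = 0xFC8945
s_1 = Round(s_0, k_0) = 0xE01B7A
s_2 = Round(s_1, k_1) = 0xF710ED
s_3 = Round(s_2, k_2) = 0x507B58

0x507B58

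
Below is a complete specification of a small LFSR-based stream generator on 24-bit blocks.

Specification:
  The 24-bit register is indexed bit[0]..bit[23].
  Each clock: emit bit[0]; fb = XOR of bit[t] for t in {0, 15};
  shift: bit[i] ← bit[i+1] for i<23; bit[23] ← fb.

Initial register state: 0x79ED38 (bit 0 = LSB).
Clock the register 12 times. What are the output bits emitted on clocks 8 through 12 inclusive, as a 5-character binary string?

reg_0 = 0x79ED38
clock 1: out=0, reg = 0xBCF69C
clock 2: out=0, reg = 0xDE7B4E
clock 3: out=0, reg = 0x6F3DA7
clock 4: out=1, reg = 0xB79ED3
clock 5: out=1, reg = 0x5BCF69
clock 6: out=1, reg = 0x2DE7B4
clock 7: out=0, reg = 0x96F3DA
clock 8: out=0, reg = 0xCB79ED
clock 9: out=1, reg = 0xE5BCF6
clock 10: out=0, reg = 0xF2DE7B
clock 11: out=1, reg = 0x796F3D
clock 12: out=1, reg = 0xBCB79E

01011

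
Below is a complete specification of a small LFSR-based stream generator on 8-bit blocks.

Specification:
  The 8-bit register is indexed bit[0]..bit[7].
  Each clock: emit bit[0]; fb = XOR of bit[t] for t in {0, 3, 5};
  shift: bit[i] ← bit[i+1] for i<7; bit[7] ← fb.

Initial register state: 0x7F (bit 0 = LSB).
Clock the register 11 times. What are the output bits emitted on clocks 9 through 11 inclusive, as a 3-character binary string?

110

reg_0 = 0x7F
clock 1: out=1, reg = 0xBF
clock 2: out=1, reg = 0xDF
clock 3: out=1, reg = 0x6F
clock 4: out=1, reg = 0xB7
clock 5: out=1, reg = 0x5B
clock 6: out=1, reg = 0x2D
clock 7: out=1, reg = 0x96
clock 8: out=0, reg = 0x4B
clock 9: out=1, reg = 0x25
clock 10: out=1, reg = 0x12
clock 11: out=0, reg = 0x09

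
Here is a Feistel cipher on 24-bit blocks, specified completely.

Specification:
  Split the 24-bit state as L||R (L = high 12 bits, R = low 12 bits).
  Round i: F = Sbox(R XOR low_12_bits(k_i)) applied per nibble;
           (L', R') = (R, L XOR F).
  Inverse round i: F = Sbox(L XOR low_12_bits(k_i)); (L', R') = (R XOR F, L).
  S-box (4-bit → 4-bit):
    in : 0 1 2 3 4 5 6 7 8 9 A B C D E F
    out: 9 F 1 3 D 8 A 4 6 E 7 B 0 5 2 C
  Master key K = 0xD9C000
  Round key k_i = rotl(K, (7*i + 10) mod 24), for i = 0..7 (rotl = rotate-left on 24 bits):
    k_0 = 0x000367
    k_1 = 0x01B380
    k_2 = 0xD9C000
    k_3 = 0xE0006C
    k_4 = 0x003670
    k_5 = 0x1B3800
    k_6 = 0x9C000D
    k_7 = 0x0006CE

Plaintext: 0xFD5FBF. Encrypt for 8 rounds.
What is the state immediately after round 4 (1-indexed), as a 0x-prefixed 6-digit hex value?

s_0 = plaintext = 0xFD5FBF
s_1 = Round(s_0, k_0) = 0xFBFF83
s_2 = Round(s_1, k_1) = 0xF83F2C
s_3 = Round(s_2, k_2) = 0xF2C393
s_4 = Round(s_3, k_3) = 0x393CE0
s_5 = Round(s_4, k_4) = 0xCE047A
s_6 = Round(s_5, k_5) = 0x47ACA7
s_7 = Round(s_6, k_6) = 0xCA740D
s_8 = Round(s_7, k_7) = 0x40DDA4

0x393CE0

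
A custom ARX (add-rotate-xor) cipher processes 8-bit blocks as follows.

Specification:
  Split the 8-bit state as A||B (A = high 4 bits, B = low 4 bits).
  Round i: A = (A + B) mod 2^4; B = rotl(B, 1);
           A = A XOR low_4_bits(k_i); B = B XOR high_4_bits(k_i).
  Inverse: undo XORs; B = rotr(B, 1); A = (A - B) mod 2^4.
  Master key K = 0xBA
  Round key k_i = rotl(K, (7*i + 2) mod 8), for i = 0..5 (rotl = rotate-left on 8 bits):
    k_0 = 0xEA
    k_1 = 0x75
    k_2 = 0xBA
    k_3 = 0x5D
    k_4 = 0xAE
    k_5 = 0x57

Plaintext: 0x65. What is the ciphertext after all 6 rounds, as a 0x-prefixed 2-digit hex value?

0x77

s_0 = plaintext = 0x65
s_1 = Round(s_0, k_0) = 0x14
s_2 = Round(s_1, k_1) = 0x0F
s_3 = Round(s_2, k_2) = 0x54
s_4 = Round(s_3, k_3) = 0x4D
s_5 = Round(s_4, k_4) = 0xF1
s_6 = Round(s_5, k_5) = 0x77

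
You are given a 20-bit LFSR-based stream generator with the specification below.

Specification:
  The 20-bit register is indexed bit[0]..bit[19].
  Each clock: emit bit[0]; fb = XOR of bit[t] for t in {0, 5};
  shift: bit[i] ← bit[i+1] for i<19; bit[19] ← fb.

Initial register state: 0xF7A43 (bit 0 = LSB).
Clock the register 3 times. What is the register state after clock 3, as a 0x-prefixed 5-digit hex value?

reg_0 = 0xF7A43
clock 1: out=1, reg = 0xFBD21
clock 2: out=1, reg = 0x7DE90
clock 3: out=0, reg = 0x3EF48

0x3EF48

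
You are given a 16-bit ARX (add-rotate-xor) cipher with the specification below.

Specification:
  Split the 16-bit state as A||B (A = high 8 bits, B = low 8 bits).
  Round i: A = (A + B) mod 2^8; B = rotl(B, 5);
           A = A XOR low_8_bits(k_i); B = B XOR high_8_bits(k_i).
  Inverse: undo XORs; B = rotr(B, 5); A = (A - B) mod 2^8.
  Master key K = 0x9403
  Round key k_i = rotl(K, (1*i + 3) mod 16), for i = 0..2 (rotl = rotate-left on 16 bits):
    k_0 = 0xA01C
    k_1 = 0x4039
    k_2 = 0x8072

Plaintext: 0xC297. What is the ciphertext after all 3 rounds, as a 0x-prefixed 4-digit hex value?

s_0 = plaintext = 0xC297
s_1 = Round(s_0, k_0) = 0x4552
s_2 = Round(s_1, k_1) = 0xAE0A
s_3 = Round(s_2, k_2) = 0xCAC1

0xCAC1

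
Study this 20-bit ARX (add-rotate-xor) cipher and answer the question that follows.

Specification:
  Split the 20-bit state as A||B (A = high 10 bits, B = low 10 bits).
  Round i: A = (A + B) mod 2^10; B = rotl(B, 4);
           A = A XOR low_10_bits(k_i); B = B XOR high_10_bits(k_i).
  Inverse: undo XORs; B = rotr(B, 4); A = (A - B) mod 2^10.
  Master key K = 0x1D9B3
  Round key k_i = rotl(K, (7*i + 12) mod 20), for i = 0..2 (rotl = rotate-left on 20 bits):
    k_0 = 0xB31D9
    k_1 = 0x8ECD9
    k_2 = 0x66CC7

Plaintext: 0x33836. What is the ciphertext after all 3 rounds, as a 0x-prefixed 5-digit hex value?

0xE2A48

s_0 = plaintext = 0x33836
s_1 = Round(s_0, k_0) = 0x375AC
s_2 = Round(s_1, k_1) = 0x940FD
s_3 = Round(s_2, k_2) = 0xE2A48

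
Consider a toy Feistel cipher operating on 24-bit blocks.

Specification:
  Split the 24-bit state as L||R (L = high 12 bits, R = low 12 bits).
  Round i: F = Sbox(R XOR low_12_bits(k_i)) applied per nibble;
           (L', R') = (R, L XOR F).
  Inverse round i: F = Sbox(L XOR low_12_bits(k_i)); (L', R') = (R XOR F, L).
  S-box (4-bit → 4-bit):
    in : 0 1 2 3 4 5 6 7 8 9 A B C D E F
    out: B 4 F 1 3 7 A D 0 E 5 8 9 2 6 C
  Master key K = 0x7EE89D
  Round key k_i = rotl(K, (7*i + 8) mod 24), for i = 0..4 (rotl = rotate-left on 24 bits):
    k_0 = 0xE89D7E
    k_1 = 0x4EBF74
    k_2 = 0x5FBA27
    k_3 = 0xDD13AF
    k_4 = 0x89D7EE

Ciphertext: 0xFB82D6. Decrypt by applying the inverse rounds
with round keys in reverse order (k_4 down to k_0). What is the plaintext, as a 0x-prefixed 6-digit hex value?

s_0 = ciphertext = 0xFB82D6
s_1 = InvRound(s_0, k_4) = 0x2ACFB8
s_2 = InvRound(s_1, k_3) = 0xB092AC
s_3 = InvRound(s_2, k_2) = 0x65AB09
s_4 = InvRound(s_3, k_1) = 0x5FF65A
s_5 = InvRound(s_4, k_0) = 0x65E5FF

0x65E5FF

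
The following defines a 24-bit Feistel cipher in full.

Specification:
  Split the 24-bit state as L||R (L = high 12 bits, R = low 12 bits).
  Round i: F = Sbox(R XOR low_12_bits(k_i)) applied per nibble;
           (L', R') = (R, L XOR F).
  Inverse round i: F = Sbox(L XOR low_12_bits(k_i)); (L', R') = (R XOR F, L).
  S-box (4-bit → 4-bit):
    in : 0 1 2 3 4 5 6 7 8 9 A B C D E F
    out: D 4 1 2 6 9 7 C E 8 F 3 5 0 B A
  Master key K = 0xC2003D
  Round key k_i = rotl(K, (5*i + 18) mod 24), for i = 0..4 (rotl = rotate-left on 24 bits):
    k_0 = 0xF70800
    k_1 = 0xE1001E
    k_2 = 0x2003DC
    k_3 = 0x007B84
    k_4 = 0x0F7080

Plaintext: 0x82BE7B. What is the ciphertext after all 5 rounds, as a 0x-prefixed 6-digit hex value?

0xAE8C4B

s_0 = plaintext = 0x82BE7B
s_1 = Round(s_0, k_0) = 0xE7BFE8
s_2 = Round(s_1, k_1) = 0xFE84DC
s_3 = Round(s_2, k_2) = 0x4DC335
s_4 = Round(s_3, k_3) = 0x335AE8
s_5 = Round(s_4, k_4) = 0xAE8C4B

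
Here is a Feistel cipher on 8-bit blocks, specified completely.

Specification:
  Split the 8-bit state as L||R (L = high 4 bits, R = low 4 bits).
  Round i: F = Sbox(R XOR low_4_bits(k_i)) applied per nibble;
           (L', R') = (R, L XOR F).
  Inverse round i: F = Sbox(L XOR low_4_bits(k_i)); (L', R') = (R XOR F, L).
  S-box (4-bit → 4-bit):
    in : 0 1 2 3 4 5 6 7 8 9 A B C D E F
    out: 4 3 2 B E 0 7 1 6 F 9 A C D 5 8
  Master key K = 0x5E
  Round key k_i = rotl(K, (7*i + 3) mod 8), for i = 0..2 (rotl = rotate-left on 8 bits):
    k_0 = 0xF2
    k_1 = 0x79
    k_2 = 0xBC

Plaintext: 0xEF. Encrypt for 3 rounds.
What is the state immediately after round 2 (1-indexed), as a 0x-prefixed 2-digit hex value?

0x36

s_0 = plaintext = 0xEF
s_1 = Round(s_0, k_0) = 0xF3
s_2 = Round(s_1, k_1) = 0x36
s_3 = Round(s_2, k_2) = 0x6A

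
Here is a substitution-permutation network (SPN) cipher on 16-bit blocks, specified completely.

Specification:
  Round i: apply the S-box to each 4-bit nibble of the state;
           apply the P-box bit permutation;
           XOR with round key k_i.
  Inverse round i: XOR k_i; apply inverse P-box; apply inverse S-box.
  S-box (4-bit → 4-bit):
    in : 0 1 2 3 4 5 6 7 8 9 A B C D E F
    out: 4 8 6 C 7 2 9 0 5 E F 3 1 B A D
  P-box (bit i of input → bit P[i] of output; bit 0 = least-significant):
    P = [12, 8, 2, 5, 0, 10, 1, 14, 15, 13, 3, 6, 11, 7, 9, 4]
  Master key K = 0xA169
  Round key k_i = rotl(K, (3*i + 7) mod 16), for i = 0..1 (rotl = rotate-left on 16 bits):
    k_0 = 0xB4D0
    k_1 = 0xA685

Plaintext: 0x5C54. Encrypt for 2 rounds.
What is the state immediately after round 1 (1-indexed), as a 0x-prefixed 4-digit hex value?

s_0 = plaintext = 0x5C54
s_1 = Round(s_0, k_0) = 0x2154
s_2 = Round(s_1, k_1) = 0xB141

0x2154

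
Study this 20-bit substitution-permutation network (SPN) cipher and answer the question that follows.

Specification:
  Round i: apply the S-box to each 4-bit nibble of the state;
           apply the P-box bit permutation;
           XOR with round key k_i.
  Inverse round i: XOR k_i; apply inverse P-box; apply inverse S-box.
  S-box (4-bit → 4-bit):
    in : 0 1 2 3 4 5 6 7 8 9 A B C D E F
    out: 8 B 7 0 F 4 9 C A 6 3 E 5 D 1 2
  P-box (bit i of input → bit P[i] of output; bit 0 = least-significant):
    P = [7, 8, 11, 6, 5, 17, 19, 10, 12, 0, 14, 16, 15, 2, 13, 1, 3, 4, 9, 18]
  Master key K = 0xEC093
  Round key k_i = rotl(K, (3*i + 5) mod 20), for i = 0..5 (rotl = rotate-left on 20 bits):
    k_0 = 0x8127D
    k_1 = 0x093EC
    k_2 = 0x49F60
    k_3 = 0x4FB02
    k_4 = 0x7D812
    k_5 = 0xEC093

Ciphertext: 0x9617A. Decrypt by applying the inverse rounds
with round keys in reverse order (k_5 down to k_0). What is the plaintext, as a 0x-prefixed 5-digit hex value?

s_0 = ciphertext = 0x9617A
s_1 = InvRound(s_0, k_5) = 0x6C8A1
s_2 = InvRound(s_1, k_4) = 0xF01EE
s_3 = InvRound(s_2, k_3) = 0xC2D2D
s_4 = InvRound(s_3, k_2) = 0xC2A50
s_5 = InvRound(s_4, k_1) = 0x12EC2
s_6 = InvRound(s_5, k_0) = 0xAB1DC

0xAB1DC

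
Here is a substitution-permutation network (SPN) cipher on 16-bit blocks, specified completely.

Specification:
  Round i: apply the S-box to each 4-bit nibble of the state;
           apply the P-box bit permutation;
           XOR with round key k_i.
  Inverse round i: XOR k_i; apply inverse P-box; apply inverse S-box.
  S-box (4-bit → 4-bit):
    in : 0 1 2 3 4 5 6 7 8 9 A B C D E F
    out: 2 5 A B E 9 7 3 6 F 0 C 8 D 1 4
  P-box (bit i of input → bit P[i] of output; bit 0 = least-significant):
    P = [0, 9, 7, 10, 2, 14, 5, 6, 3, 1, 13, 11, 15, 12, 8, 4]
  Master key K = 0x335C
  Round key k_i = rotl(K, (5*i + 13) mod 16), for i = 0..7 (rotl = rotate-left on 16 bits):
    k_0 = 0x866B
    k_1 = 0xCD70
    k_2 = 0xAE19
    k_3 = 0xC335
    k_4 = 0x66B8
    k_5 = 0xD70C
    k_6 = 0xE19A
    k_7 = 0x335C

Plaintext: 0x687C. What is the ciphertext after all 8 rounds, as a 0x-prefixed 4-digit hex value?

s_0 = plaintext = 0x687C
s_1 = Round(s_0, k_0) = 0x736D
s_2 = Round(s_1, k_1) = 0x11DF
s_3 = Round(s_2, k_2) = 0x0FF5
s_4 = Round(s_3, k_3) = 0xF714
s_5 = Round(s_4, k_4) = 0x6116
s_6 = Round(s_5, k_5) = 0x64A1
s_7 = Round(s_6, k_6) = 0x5819
s_8 = Round(s_7, k_7) = 0x95EB

0x95EB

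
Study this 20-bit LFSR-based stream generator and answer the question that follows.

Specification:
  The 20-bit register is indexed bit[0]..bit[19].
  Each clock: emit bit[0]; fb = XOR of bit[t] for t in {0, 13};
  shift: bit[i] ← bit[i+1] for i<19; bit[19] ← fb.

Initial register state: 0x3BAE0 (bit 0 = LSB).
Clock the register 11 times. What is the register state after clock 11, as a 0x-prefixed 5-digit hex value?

0x8FA77

reg_0 = 0x3BAE0
clock 1: out=0, reg = 0x9DD70
clock 2: out=0, reg = 0x4EEB8
clock 3: out=0, reg = 0xA775C
clock 4: out=0, reg = 0xD3BAE
clock 5: out=0, reg = 0xE9DD7
clock 6: out=1, reg = 0xF4EEB
clock 7: out=1, reg = 0xFA775
clock 8: out=1, reg = 0x7D3BA
clock 9: out=0, reg = 0x3E9DD
clock 10: out=1, reg = 0x1F4EE
clock 11: out=0, reg = 0x8FA77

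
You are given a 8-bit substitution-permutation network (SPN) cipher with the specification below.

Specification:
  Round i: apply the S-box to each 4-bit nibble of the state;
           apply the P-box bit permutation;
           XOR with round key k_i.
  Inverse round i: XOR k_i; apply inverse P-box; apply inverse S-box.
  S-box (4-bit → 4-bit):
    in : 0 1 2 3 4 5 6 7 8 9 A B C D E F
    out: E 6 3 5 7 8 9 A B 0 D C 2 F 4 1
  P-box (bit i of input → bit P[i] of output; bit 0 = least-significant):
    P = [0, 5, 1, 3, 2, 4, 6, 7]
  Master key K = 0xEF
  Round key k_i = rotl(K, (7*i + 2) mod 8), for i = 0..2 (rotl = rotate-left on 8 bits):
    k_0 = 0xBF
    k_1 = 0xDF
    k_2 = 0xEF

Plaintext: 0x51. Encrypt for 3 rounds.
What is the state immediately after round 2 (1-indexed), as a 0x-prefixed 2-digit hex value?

0xA4

s_0 = plaintext = 0x51
s_1 = Round(s_0, k_0) = 0x1D
s_2 = Round(s_1, k_1) = 0xA4
s_3 = Round(s_2, k_2) = 0x08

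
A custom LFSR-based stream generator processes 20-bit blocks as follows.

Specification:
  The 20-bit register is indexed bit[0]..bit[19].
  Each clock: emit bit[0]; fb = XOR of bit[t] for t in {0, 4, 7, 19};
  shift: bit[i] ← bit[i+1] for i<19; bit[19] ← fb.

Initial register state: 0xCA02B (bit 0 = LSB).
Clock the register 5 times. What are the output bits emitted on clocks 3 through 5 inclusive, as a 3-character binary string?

010

reg_0 = 0xCA02B
clock 1: out=1, reg = 0x65015
clock 2: out=1, reg = 0x3280A
clock 3: out=0, reg = 0x19405
clock 4: out=1, reg = 0x8CA02
clock 5: out=0, reg = 0xC6501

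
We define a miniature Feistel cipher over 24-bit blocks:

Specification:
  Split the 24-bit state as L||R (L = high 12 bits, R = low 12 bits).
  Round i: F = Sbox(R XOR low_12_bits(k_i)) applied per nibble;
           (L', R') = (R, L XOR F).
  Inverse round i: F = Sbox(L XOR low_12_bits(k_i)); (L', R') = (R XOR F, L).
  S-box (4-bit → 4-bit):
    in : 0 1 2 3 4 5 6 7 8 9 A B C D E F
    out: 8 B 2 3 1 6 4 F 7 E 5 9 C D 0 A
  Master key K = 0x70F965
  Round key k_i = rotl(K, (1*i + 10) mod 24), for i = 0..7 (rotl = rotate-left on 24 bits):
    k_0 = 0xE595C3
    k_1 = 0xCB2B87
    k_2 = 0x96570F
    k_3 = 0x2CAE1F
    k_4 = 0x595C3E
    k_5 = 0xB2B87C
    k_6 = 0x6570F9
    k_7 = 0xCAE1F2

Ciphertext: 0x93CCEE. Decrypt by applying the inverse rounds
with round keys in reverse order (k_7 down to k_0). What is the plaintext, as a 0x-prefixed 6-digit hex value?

0x164645

s_0 = ciphertext = 0x93CCEE
s_1 = InvRound(s_0, k_7) = 0xB2E93C
s_2 = InvRound(s_1, k_6) = 0x0E3B2E
s_3 = InvRound(s_2, k_5) = 0xCC40E3
s_4 = InvRound(s_3, k_4) = 0x846CC4
s_5 = InvRound(s_4, k_3) = 0x8AA846
s_6 = InvRound(s_5, k_2) = 0x2108AA
s_7 = InvRound(s_6, k_1) = 0x645210
s_8 = InvRound(s_7, k_0) = 0x164645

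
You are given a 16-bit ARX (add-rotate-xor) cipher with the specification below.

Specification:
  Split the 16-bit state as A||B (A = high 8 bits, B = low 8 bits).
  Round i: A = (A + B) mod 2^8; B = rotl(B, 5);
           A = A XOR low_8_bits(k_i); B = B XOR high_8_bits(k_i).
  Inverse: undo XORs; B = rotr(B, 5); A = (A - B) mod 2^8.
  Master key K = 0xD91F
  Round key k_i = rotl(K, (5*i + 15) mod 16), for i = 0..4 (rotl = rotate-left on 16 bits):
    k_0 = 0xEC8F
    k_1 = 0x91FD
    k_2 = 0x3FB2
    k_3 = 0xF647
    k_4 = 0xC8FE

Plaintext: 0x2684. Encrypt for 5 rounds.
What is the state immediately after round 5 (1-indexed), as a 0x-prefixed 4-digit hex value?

0x12E5

s_0 = plaintext = 0x2684
s_1 = Round(s_0, k_0) = 0x257C
s_2 = Round(s_1, k_1) = 0x5C1E
s_3 = Round(s_2, k_2) = 0xC8FC
s_4 = Round(s_3, k_3) = 0x8369
s_5 = Round(s_4, k_4) = 0x12E5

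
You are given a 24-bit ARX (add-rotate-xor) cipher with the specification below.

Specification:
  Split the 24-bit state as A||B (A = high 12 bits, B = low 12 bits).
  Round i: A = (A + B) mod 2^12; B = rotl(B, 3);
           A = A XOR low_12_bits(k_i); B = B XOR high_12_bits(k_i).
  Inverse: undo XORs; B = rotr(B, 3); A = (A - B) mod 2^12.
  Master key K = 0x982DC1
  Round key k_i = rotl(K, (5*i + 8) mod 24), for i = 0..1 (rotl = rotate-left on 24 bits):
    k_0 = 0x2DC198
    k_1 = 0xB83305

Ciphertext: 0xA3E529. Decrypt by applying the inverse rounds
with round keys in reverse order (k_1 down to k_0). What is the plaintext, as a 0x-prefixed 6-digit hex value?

s_0 = ciphertext = 0xA3E529
s_1 = InvRound(s_0, k_1) = 0x3665D5
s_2 = InvRound(s_1, k_0) = 0x01D2E1

0x01D2E1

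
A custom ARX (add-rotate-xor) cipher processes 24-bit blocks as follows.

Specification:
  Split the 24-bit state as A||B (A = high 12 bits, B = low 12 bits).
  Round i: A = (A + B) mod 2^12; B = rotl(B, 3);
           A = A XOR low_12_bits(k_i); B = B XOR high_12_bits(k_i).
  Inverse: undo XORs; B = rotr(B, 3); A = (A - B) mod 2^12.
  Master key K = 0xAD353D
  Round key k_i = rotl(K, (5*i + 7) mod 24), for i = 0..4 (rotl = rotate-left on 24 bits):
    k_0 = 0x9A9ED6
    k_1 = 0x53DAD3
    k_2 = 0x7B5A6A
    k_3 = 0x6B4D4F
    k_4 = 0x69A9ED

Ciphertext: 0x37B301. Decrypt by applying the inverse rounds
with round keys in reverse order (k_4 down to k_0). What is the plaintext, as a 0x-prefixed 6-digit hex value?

s_0 = ciphertext = 0x37B301
s_1 = InvRound(s_0, k_4) = 0x3E36B3
s_2 = InvRound(s_1, k_3) = 0x0ACE00
s_3 = InvRound(s_2, k_2) = 0xF90B36
s_4 = InvRound(s_3, k_1) = 0xD827C1
s_5 = InvRound(s_4, k_0) = 0x1871CD

0x1871CD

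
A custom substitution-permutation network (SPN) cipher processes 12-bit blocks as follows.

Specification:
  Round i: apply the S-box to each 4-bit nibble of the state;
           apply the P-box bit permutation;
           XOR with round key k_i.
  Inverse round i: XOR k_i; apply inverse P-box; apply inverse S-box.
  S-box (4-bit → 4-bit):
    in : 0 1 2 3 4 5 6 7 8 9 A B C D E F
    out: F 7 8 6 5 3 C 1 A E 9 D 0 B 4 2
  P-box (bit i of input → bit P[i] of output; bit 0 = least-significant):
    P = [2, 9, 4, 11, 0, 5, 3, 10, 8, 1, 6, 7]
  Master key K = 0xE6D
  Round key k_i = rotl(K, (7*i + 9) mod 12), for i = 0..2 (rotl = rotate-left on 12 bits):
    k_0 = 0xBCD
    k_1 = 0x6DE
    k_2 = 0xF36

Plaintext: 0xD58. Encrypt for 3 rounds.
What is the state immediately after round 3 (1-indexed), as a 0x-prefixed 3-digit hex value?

0xB49

s_0 = plaintext = 0xD58
s_1 = Round(s_0, k_0) = 0x06E
s_2 = Round(s_1, k_1) = 0x304
s_3 = Round(s_2, k_2) = 0xB49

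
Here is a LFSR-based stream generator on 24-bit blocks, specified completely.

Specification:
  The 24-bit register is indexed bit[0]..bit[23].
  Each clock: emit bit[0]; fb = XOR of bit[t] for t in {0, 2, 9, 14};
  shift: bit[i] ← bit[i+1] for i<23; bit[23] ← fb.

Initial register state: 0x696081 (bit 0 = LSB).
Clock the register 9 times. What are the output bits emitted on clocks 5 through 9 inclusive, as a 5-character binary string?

00010

reg_0 = 0x696081
clock 1: out=1, reg = 0x34B040
clock 2: out=0, reg = 0x1A5820
clock 3: out=0, reg = 0x8D2C10
clock 4: out=0, reg = 0x469608
clock 5: out=0, reg = 0xA34B04
clock 6: out=0, reg = 0xD1A582
clock 7: out=0, reg = 0x68D2C1
clock 8: out=1, reg = 0xB46960
clock 9: out=0, reg = 0xDA34B0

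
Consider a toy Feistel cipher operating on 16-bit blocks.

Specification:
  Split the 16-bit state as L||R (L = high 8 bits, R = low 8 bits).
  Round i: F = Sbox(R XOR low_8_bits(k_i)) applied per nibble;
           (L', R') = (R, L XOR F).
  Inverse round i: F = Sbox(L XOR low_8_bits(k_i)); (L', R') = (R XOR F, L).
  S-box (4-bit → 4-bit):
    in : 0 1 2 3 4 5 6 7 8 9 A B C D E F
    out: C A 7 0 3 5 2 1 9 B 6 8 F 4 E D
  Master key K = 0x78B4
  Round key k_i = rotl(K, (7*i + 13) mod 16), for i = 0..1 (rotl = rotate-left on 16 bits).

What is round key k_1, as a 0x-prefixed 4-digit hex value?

0x8B47

K = 0x78B4
k_0 = rotl(K, (7*0+13) mod 16) = rotl(K, 13) = 0x8F16
k_1 = rotl(K, (7*1+13) mod 16) = rotl(K, 4) = 0x8B47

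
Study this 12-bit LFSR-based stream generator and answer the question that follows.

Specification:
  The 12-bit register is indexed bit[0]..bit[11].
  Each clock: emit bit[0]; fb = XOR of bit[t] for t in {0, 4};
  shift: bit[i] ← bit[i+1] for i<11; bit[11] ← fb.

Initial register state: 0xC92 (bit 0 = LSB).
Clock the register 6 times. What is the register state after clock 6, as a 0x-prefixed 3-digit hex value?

0x6F2

reg_0 = 0xC92
clock 1: out=0, reg = 0xE49
clock 2: out=1, reg = 0xF24
clock 3: out=0, reg = 0x792
clock 4: out=0, reg = 0xBC9
clock 5: out=1, reg = 0xDE4
clock 6: out=0, reg = 0x6F2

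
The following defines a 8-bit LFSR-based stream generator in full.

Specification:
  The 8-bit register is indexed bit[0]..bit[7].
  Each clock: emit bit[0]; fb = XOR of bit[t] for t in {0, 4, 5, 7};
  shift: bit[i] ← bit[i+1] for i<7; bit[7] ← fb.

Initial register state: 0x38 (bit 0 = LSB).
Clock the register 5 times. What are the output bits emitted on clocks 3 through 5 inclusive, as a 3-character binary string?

reg_0 = 0x38
clock 1: out=0, reg = 0x1C
clock 2: out=0, reg = 0x8E
clock 3: out=0, reg = 0xC7
clock 4: out=1, reg = 0x63
clock 5: out=1, reg = 0x31

011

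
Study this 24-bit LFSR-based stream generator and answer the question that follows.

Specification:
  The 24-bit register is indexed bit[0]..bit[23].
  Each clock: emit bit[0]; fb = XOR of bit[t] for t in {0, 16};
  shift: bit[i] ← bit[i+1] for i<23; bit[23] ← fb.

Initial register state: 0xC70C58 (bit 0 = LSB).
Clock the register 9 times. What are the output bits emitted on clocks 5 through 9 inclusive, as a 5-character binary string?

reg_0 = 0xC70C58
clock 1: out=0, reg = 0xE3862C
clock 2: out=0, reg = 0xF1C316
clock 3: out=0, reg = 0xF8E18B
clock 4: out=1, reg = 0xFC70C5
clock 5: out=1, reg = 0xFE3862
clock 6: out=0, reg = 0x7F1C31
clock 7: out=1, reg = 0x3F8E18
clock 8: out=0, reg = 0x9FC70C
clock 9: out=0, reg = 0xCFE386

10100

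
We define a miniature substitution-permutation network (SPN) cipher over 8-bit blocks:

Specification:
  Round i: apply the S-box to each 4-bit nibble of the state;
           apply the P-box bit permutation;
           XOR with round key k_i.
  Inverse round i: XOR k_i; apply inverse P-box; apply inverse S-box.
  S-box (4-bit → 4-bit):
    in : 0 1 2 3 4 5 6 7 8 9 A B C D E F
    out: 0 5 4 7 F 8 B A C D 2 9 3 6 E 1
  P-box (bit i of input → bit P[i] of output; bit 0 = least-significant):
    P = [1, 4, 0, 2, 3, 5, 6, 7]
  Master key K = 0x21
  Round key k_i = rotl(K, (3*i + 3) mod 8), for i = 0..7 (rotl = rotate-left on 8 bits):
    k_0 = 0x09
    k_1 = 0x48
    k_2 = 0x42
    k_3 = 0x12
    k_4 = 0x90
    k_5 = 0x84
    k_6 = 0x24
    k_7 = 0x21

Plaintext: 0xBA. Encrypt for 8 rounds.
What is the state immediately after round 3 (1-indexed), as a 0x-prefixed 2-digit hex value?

0x91

s_0 = plaintext = 0xBA
s_1 = Round(s_0, k_0) = 0x91
s_2 = Round(s_1, k_1) = 0x83
s_3 = Round(s_2, k_2) = 0x91
s_4 = Round(s_3, k_3) = 0xD9
s_5 = Round(s_4, k_4) = 0xF7
s_6 = Round(s_5, k_5) = 0x98
s_7 = Round(s_6, k_6) = 0xE9
s_8 = Round(s_7, k_7) = 0xC6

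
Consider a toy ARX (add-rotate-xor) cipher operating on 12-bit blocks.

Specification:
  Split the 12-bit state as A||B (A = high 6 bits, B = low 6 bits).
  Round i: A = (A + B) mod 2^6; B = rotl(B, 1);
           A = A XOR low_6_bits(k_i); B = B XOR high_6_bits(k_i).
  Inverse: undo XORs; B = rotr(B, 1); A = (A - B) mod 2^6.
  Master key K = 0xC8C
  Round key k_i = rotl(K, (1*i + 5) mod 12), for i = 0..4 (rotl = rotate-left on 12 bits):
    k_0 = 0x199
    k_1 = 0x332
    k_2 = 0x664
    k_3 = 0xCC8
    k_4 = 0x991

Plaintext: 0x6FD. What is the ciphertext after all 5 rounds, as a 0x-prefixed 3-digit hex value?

0x89A

s_0 = plaintext = 0x6FD
s_1 = Round(s_0, k_0) = 0x07D
s_2 = Round(s_1, k_1) = 0x337
s_3 = Round(s_2, k_2) = 0x9F6
s_4 = Round(s_3, k_3) = 0x55E
s_5 = Round(s_4, k_4) = 0x89A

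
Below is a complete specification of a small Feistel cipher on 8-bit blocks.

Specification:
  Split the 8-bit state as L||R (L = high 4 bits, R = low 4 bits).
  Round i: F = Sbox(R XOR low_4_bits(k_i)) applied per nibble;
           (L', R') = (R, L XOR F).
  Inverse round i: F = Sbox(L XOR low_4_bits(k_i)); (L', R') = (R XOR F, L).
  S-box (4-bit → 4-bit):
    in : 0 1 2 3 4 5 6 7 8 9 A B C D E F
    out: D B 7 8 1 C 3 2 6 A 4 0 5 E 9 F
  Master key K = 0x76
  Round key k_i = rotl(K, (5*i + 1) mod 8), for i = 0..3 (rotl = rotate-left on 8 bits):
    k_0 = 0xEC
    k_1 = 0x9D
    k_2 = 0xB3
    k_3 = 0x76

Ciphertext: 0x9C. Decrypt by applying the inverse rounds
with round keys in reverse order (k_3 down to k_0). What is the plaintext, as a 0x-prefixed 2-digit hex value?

s_0 = ciphertext = 0x9C
s_1 = InvRound(s_0, k_3) = 0x39
s_2 = InvRound(s_1, k_2) = 0x43
s_3 = InvRound(s_2, k_1) = 0x94
s_4 = InvRound(s_3, k_0) = 0x89

0x89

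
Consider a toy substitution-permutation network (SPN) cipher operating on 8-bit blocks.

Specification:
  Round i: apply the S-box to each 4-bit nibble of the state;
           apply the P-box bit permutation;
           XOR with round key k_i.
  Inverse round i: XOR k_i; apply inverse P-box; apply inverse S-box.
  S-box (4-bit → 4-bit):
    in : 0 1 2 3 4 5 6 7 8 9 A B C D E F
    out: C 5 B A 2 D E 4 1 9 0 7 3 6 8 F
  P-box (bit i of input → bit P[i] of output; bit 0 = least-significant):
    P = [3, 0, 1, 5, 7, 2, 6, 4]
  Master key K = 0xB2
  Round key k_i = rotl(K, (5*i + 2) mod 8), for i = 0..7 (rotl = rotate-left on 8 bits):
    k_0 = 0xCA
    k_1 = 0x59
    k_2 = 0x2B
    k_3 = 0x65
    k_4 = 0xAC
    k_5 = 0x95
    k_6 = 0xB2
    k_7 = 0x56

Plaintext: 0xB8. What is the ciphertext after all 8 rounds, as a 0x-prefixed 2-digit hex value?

s_0 = plaintext = 0xB8
s_1 = Round(s_0, k_0) = 0x06
s_2 = Round(s_1, k_1) = 0x2A
s_3 = Round(s_2, k_2) = 0xBF
s_4 = Round(s_3, k_3) = 0x8A
s_5 = Round(s_4, k_4) = 0x2C
s_6 = Round(s_5, k_5) = 0x08
s_7 = Round(s_6, k_6) = 0xEA
s_8 = Round(s_7, k_7) = 0x46

0x46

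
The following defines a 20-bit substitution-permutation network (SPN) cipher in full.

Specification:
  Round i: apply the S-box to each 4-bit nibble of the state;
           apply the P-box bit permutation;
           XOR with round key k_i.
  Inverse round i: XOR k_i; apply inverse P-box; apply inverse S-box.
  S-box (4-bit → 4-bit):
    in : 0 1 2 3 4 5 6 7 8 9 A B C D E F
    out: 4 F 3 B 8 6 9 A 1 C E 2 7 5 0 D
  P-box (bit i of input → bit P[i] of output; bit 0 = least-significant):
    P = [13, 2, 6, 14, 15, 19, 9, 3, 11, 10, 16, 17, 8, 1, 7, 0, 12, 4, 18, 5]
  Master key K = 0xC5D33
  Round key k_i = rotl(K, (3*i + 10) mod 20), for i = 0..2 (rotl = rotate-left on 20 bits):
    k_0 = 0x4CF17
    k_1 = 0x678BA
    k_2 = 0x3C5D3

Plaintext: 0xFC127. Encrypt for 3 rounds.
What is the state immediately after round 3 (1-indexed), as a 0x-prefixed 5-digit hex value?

0x26018

s_0 = plaintext = 0xFC127
s_1 = Round(s_0, k_0) = 0xB12B1
s_2 = Round(s_1, k_1) = 0xE156D
s_3 = Round(s_2, k_2) = 0x26018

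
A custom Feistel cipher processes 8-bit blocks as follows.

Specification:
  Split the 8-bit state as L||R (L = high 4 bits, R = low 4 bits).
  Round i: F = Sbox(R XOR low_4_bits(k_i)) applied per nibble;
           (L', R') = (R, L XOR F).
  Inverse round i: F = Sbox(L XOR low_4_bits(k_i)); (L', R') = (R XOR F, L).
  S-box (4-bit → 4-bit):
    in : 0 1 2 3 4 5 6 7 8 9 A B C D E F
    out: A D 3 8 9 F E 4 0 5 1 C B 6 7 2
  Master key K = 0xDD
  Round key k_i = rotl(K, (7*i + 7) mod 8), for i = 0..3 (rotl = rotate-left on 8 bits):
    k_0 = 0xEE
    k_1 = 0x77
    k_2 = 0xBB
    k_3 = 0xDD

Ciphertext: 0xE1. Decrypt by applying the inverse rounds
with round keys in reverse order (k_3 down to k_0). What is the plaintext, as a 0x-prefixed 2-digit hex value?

s_0 = ciphertext = 0xE1
s_1 = InvRound(s_0, k_3) = 0x9E
s_2 = InvRound(s_1, k_2) = 0xD9
s_3 = InvRound(s_2, k_1) = 0x8D
s_4 = InvRound(s_3, k_0) = 0x38

0x38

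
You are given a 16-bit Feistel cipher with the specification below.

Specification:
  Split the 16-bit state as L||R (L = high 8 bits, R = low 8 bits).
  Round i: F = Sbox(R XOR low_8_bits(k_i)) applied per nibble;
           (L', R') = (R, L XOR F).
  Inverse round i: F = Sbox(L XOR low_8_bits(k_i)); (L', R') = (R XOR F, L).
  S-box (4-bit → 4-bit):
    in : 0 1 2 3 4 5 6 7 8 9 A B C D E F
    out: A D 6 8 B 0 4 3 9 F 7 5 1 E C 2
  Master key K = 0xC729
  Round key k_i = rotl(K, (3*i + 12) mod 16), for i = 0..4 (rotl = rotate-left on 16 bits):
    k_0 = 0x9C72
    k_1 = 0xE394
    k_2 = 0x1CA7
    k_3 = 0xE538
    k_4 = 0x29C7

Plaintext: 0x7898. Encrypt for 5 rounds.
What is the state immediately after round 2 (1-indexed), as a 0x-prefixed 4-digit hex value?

s_0 = plaintext = 0x7898
s_1 = Round(s_0, k_0) = 0x98BF
s_2 = Round(s_1, k_1) = 0xBFFD
s_3 = Round(s_2, k_2) = 0xFDB8
s_4 = Round(s_3, k_3) = 0xB867
s_5 = Round(s_4, k_4) = 0x67C2

0xBFFD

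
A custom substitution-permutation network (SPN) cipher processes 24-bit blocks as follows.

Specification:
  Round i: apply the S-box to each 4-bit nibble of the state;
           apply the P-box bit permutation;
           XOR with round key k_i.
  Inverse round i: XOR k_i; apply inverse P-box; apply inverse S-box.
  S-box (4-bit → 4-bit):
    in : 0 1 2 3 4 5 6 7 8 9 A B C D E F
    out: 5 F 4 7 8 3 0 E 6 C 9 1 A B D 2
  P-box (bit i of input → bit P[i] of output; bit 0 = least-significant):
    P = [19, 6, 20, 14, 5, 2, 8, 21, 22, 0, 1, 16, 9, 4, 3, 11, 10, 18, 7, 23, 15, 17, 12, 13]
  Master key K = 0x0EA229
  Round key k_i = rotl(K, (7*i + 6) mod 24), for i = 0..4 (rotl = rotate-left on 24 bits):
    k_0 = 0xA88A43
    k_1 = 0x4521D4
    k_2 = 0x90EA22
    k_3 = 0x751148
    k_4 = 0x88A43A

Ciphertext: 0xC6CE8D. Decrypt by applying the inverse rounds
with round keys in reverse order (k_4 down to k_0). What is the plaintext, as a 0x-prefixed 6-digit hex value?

s_0 = ciphertext = 0xC6CE8D
s_1 = InvRound(s_0, k_4) = 0xC8D35A
s_2 = InvRound(s_1, k_3) = 0xBC594E
s_3 = InvRound(s_2, k_2) = 0xEF0615
s_4 = InvRound(s_3, k_1) = 0xCEBF95
s_5 = InvRound(s_4, k_0) = 0x73F07F

0x73F07F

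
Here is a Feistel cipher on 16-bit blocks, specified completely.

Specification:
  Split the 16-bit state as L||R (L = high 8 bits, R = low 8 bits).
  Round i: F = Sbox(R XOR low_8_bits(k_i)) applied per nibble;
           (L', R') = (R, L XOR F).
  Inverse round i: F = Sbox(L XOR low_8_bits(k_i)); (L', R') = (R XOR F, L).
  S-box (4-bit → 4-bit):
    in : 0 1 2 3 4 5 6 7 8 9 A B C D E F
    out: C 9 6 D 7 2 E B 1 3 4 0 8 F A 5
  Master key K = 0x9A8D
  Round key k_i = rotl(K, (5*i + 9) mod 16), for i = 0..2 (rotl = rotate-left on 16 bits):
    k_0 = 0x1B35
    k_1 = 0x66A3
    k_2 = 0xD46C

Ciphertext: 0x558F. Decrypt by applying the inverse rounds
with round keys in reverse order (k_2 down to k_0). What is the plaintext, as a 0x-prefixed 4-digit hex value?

s_0 = ciphertext = 0x558F
s_1 = InvRound(s_0, k_2) = 0x5C55
s_2 = InvRound(s_1, k_1) = 0x005C
s_3 = InvRound(s_2, k_0) = 0x8E00

0x8E00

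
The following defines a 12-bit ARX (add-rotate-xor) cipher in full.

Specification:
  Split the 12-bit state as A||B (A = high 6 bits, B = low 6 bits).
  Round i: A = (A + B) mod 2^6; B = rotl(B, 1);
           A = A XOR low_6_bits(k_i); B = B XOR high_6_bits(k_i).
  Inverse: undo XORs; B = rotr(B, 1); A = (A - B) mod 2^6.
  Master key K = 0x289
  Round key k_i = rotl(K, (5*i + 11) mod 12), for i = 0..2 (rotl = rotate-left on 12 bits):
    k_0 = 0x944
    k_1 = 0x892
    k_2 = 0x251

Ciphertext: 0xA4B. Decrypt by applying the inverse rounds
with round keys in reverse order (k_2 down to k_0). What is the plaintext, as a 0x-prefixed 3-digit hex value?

s_0 = ciphertext = 0xA4B
s_1 = InvRound(s_0, k_2) = 0xDC1
s_2 = InvRound(s_1, k_1) = 0xD31
s_3 = InvRound(s_2, k_0) = 0x98A

0x98A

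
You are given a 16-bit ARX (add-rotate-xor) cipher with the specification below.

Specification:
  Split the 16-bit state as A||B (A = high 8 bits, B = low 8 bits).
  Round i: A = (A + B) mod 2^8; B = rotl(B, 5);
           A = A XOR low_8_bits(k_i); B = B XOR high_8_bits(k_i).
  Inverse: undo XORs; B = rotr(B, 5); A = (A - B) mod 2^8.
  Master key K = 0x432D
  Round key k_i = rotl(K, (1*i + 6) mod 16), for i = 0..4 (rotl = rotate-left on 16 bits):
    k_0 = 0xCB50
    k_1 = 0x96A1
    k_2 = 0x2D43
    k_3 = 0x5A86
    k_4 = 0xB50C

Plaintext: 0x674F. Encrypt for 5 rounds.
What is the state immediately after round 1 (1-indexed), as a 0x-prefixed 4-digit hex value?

s_0 = plaintext = 0x674F
s_1 = Round(s_0, k_0) = 0xE622
s_2 = Round(s_1, k_1) = 0xA9D2
s_3 = Round(s_2, k_2) = 0x3877
s_4 = Round(s_3, k_3) = 0x29B4
s_5 = Round(s_4, k_4) = 0xD123

0xE622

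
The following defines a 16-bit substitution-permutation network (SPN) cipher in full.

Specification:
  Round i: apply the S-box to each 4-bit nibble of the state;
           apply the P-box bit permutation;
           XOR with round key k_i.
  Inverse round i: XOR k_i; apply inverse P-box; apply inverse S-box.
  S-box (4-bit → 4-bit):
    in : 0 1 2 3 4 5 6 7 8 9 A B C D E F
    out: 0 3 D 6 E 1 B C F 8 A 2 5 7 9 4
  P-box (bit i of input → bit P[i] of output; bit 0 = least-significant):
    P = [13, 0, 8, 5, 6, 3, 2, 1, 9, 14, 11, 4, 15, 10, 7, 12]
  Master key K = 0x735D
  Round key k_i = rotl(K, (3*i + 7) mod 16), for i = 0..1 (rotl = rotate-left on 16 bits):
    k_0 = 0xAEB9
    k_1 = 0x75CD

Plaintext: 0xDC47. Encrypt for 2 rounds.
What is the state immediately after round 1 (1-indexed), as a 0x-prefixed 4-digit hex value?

0x2117

s_0 = plaintext = 0xDC47
s_1 = Round(s_0, k_0) = 0x2117
s_2 = Round(s_1, k_1) = 0xA625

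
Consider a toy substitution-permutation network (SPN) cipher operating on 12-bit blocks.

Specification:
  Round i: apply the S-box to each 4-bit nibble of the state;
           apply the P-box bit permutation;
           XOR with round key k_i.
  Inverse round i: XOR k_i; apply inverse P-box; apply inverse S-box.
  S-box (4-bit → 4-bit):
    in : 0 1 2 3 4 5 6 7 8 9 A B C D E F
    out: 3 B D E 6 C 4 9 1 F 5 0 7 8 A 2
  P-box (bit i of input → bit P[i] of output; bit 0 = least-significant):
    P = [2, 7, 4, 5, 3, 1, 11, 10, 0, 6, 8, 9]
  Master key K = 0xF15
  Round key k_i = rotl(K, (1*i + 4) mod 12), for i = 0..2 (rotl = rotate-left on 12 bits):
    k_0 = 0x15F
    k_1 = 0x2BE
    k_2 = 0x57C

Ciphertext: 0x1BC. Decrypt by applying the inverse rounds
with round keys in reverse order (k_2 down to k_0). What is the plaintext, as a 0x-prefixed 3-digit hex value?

0x63B

s_0 = ciphertext = 0x1BC
s_1 = InvRound(s_0, k_2) = 0xFDF
s_2 = InvRound(s_1, k_1) = 0xC5D
s_3 = InvRound(s_2, k_0) = 0x63B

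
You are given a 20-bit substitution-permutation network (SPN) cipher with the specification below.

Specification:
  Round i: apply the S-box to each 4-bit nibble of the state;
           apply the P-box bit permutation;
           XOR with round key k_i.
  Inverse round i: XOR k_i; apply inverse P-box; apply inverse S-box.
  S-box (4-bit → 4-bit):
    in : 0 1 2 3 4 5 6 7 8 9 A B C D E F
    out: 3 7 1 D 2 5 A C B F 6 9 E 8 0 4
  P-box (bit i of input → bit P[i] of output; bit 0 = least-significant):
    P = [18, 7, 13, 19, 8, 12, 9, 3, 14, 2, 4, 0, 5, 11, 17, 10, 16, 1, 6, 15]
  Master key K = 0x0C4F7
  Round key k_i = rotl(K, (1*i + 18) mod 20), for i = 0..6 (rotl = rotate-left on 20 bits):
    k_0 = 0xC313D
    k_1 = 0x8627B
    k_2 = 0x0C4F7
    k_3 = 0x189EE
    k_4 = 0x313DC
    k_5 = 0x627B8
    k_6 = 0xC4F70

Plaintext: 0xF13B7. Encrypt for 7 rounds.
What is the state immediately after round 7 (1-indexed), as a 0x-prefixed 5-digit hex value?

s_0 = plaintext = 0xF13B7
s_1 = Round(s_0, k_0) = 0x65844
s_2 = Round(s_1, k_1) = 0xAB2DC
s_3 = Round(s_2, k_2) = 0x8A01D
s_4 = Round(s_3, k_3) = 0xA52E8
s_5 = Round(s_4, k_4) = 0xD533E
s_6 = Round(s_5, k_5) = 0x4E481
s_7 = Round(s_6, k_6) = 0x87EFE

0x87EFE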